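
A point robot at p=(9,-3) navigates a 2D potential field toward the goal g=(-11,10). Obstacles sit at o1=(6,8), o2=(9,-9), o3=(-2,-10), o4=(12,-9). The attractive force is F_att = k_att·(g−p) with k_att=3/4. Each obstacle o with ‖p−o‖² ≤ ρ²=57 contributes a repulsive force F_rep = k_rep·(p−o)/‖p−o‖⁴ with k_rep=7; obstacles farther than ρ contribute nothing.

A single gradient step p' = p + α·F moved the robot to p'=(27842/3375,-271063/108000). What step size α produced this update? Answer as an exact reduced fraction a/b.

F_att = 3/4·(g−p) = 3/4·(-20,13) = (-15.0000,9.7500)
o1: d²=130 > ρ²=57 → inactive
o2: d²=36 ≤ ρ²=57; F_rep = 7·(0,6)/36² = (0.0000,0.0324)
o3: d²=170 > ρ²=57 → inactive
o4: d²=45 ≤ ρ²=57; F_rep = 7·(-3,6)/45² = (-0.0104,0.0207)
F = F_att + ΣF_rep = (-15.0104,9.8031)
Δp = p'−p = (-0.7505,0.4902); α = Δx/Fx = (-2533/3375) / (-10132/675) = 1/20
check: Δy/Fy = (52937/108000) / (52937/5400) = 1/20 ✓

α = 1/20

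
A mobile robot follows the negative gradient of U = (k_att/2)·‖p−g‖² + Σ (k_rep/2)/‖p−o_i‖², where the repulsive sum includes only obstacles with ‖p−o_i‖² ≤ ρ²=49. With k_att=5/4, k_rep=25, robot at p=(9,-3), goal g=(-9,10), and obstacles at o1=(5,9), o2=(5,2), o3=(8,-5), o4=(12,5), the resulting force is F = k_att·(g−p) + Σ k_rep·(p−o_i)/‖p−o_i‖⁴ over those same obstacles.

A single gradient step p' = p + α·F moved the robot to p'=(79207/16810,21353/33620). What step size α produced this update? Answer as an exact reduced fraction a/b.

F_att = 5/4·(g−p) = 5/4·(-18,13) = (-22.5000,16.2500)
o1: d²=160 > ρ²=49 → inactive
o2: d²=41 ≤ ρ²=49; F_rep = 25·(4,-5)/41² = (0.0595,-0.0744)
o3: d²=5 ≤ ρ²=49; F_rep = 25·(1,2)/5² = (1.0000,2.0000)
o4: d²=73 > ρ²=49 → inactive
F = F_att + ΣF_rep = (-21.4405,18.1756)
Δp = p'−p = (-4.2881,3.6351); α = Δx/Fx = (-72083/16810) / (-72083/3362) = 1/5
check: Δy/Fy = (122213/33620) / (122213/6724) = 1/5 ✓

α = 1/5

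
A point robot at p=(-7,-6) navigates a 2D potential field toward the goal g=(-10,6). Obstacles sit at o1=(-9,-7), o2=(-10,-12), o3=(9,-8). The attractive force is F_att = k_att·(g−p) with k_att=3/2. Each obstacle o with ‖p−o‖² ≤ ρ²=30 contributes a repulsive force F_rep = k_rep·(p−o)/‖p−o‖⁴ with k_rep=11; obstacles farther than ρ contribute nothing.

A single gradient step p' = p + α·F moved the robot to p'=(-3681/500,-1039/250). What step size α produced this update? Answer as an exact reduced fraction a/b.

F_att = 3/2·(g−p) = 3/2·(-3,12) = (-4.5000,18.0000)
o1: d²=5 ≤ ρ²=30; F_rep = 11·(2,1)/5² = (0.8800,0.4400)
o2: d²=45 > ρ²=30 → inactive
o3: d²=260 > ρ²=30 → inactive
F = F_att + ΣF_rep = (-3.6200,18.4400)
Δp = p'−p = (-0.3620,1.8440); α = Δx/Fx = (-181/500) / (-181/50) = 1/10
check: Δy/Fy = (461/250) / (461/25) = 1/10 ✓

α = 1/10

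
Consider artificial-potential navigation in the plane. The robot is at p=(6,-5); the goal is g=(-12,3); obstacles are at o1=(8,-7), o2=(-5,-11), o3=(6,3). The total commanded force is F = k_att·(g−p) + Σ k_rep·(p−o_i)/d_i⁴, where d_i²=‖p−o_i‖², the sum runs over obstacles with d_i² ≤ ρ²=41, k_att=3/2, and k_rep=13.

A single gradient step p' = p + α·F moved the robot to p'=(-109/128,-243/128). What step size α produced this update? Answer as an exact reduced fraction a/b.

α = 1/4

F_att = 3/2·(g−p) = 3/2·(-18,8) = (-27.0000,12.0000)
o1: d²=8 ≤ ρ²=41; F_rep = 13·(-2,2)/8² = (-0.4062,0.4062)
o2: d²=157 > ρ²=41 → inactive
o3: d²=64 > ρ²=41 → inactive
F = F_att + ΣF_rep = (-27.4062,12.4062)
Δp = p'−p = (-6.8516,3.1016); α = Δx/Fx = (-877/128) / (-877/32) = 1/4
check: Δy/Fy = (397/128) / (397/32) = 1/4 ✓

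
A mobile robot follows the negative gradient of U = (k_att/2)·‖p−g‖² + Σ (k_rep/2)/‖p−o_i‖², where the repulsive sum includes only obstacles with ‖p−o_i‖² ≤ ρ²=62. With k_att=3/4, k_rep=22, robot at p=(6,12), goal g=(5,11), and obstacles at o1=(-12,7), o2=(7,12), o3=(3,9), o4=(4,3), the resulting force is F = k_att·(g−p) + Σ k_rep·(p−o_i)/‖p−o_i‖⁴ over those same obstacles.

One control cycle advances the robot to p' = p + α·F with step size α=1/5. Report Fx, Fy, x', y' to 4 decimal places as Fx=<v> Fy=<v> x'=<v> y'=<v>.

Fx=-22.5463 Fy=-0.5463 x'=1.4907 y'=11.8907

F_att = 3/4·(g−p) = 3/4·(-1,-1) = (-0.7500,-0.7500)
o1: d²=349 > ρ²=62 → inactive
o2: d²=1 ≤ ρ²=62; F_rep = 22·(-1,0)/1² = (-22.0000,0.0000)
o3: d²=18 ≤ ρ²=62; F_rep = 22·(3,3)/18² = (0.2037,0.2037)
o4: d²=85 > ρ²=62 → inactive
F = F_att + ΣF_rep = (-22.5463,-0.5463)
p' = p + 1/5·F = (1.4907,11.8907)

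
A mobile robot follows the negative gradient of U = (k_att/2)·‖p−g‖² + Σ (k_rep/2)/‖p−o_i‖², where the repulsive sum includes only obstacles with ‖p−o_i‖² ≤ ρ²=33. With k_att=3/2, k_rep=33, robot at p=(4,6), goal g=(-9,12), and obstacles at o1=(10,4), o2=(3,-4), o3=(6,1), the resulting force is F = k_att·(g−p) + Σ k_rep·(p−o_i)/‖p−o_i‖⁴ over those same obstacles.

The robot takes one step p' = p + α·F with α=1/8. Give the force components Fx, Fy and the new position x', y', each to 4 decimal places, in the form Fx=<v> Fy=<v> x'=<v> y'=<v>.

F_att = 3/2·(g−p) = 3/2·(-13,6) = (-19.5000,9.0000)
o1: d²=40 > ρ²=33 → inactive
o2: d²=101 > ρ²=33 → inactive
o3: d²=29 ≤ ρ²=33; F_rep = 33·(-2,5)/29² = (-0.0785,0.1962)
F = F_att + ΣF_rep = (-19.5785,9.1962)
p' = p + 1/8·F = (1.5527,7.1495)

Fx=-19.5785 Fy=9.1962 x'=1.5527 y'=7.1495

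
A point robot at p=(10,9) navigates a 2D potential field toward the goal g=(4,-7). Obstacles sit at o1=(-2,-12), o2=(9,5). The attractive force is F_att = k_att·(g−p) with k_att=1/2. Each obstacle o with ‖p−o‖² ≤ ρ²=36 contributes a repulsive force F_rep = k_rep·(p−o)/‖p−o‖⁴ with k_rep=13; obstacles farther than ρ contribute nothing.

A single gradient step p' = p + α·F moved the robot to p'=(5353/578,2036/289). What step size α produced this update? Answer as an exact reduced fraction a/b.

F_att = 1/2·(g−p) = 1/2·(-6,-16) = (-3.0000,-8.0000)
o1: d²=585 > ρ²=36 → inactive
o2: d²=17 ≤ ρ²=36; F_rep = 13·(1,4)/17² = (0.0450,0.1799)
F = F_att + ΣF_rep = (-2.9550,-7.8201)
Δp = p'−p = (-0.7388,-1.9550); α = Δx/Fx = (-427/578) / (-854/289) = 1/4
check: Δy/Fy = (-565/289) / (-2260/289) = 1/4 ✓

α = 1/4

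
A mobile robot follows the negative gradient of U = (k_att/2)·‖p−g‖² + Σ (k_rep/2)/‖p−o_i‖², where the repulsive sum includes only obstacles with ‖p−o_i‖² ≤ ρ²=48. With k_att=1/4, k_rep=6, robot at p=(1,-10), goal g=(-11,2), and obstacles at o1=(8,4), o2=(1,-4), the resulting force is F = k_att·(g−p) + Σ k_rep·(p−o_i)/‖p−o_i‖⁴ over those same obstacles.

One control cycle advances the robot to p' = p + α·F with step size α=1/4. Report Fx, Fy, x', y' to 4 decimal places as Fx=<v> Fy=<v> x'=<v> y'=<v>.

F_att = 1/4·(g−p) = 1/4·(-12,12) = (-3.0000,3.0000)
o1: d²=245 > ρ²=48 → inactive
o2: d²=36 ≤ ρ²=48; F_rep = 6·(0,-6)/36² = (0.0000,-0.0278)
F = F_att + ΣF_rep = (-3.0000,2.9722)
p' = p + 1/4·F = (0.2500,-9.2569)

Fx=-3.0000 Fy=2.9722 x'=0.2500 y'=-9.2569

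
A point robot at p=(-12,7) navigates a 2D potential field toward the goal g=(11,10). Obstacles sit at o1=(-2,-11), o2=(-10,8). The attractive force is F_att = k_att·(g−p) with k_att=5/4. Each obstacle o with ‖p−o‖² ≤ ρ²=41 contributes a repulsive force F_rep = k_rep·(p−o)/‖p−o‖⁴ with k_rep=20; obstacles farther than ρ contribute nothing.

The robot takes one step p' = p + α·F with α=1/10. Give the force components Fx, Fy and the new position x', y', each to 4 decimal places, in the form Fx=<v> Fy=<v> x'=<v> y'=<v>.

F_att = 5/4·(g−p) = 5/4·(23,3) = (28.7500,3.7500)
o1: d²=424 > ρ²=41 → inactive
o2: d²=5 ≤ ρ²=41; F_rep = 20·(-2,-1)/5² = (-1.6000,-0.8000)
F = F_att + ΣF_rep = (27.1500,2.9500)
p' = p + 1/10·F = (-9.2850,7.2950)

Fx=27.1500 Fy=2.9500 x'=-9.2850 y'=7.2950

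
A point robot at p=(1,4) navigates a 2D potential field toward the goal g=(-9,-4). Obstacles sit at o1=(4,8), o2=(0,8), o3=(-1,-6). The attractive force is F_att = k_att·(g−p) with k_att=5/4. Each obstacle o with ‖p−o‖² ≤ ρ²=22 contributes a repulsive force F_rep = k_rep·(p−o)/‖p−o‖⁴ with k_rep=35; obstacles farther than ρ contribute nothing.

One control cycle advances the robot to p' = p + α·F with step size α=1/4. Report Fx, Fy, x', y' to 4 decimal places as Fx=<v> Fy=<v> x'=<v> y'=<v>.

F_att = 5/4·(g−p) = 5/4·(-10,-8) = (-12.5000,-10.0000)
o1: d²=25 > ρ²=22 → inactive
o2: d²=17 ≤ ρ²=22; F_rep = 35·(1,-4)/17² = (0.1211,-0.4844)
o3: d²=104 > ρ²=22 → inactive
F = F_att + ΣF_rep = (-12.3789,-10.4844)
p' = p + 1/4·F = (-2.0947,1.3789)

Fx=-12.3789 Fy=-10.4844 x'=-2.0947 y'=1.3789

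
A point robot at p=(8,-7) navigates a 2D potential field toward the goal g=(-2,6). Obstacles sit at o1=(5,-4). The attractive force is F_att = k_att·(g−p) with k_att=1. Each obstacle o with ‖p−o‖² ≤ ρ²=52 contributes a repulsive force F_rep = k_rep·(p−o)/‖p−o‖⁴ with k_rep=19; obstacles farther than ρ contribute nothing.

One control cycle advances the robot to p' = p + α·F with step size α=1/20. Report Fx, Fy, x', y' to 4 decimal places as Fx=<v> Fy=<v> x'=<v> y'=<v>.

F_att = 1·(g−p) = 1·(-10,13) = (-10.0000,13.0000)
o1: d²=18 ≤ ρ²=52; F_rep = 19·(3,-3)/18² = (0.1759,-0.1759)
F = F_att + ΣF_rep = (-9.8241,12.8241)
p' = p + 1/20·F = (7.5088,-6.3588)

Fx=-9.8241 Fy=12.8241 x'=7.5088 y'=-6.3588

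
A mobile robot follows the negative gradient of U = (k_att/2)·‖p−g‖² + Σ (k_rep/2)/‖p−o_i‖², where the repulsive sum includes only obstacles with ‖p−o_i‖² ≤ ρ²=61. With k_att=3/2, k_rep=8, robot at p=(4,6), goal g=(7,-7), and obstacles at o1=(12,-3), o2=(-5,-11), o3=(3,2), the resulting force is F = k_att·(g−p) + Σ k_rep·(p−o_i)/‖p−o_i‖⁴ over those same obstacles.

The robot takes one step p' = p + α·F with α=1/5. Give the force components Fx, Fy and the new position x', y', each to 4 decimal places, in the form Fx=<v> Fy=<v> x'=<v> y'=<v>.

F_att = 3/2·(g−p) = 3/2·(3,-13) = (4.5000,-19.5000)
o1: d²=145 > ρ²=61 → inactive
o2: d²=370 > ρ²=61 → inactive
o3: d²=17 ≤ ρ²=61; F_rep = 8·(1,4)/17² = (0.0277,0.1107)
F = F_att + ΣF_rep = (4.5277,-19.3893)
p' = p + 1/5·F = (4.9055,2.1221)

Fx=4.5277 Fy=-19.3893 x'=4.9055 y'=2.1221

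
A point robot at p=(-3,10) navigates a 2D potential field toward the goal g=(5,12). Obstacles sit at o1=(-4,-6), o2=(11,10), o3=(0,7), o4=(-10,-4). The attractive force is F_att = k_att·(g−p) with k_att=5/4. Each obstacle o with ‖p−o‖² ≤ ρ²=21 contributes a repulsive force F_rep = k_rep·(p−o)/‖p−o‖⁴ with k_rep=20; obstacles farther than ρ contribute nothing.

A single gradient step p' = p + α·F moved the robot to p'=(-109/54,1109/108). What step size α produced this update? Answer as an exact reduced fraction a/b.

F_att = 5/4·(g−p) = 5/4·(8,2) = (10.0000,2.5000)
o1: d²=257 > ρ²=21 → inactive
o2: d²=196 > ρ²=21 → inactive
o3: d²=18 ≤ ρ²=21; F_rep = 20·(-3,3)/18² = (-0.1852,0.1852)
o4: d²=245 > ρ²=21 → inactive
F = F_att + ΣF_rep = (9.8148,2.6852)
Δp = p'−p = (0.9815,0.2685); α = Δx/Fx = (53/54) / (265/27) = 1/10
check: Δy/Fy = (29/108) / (145/54) = 1/10 ✓

α = 1/10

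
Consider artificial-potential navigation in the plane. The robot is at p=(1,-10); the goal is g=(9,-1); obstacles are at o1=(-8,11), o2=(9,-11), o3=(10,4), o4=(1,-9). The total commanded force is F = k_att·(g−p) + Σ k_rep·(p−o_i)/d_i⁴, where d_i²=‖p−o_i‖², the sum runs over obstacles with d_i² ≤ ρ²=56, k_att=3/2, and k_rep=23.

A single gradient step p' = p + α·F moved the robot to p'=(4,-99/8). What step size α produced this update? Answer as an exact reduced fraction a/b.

α = 1/4

F_att = 3/2·(g−p) = 3/2·(8,9) = (12.0000,13.5000)
o1: d²=522 > ρ²=56 → inactive
o2: d²=65 > ρ²=56 → inactive
o3: d²=277 > ρ²=56 → inactive
o4: d²=1 ≤ ρ²=56; F_rep = 23·(0,-1)/1² = (0.0000,-23.0000)
F = F_att + ΣF_rep = (12.0000,-9.5000)
Δp = p'−p = (3.0000,-2.3750); α = Δx/Fx = (3) / (12) = 1/4
check: Δy/Fy = (-19/8) / (-19/2) = 1/4 ✓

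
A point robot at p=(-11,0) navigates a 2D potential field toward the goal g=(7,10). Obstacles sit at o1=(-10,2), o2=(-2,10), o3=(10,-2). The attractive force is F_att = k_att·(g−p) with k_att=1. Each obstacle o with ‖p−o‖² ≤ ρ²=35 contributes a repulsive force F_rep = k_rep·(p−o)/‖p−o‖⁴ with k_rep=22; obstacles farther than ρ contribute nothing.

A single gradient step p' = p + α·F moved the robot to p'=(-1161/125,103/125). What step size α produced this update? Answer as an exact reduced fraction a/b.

F_att = 1·(g−p) = 1·(18,10) = (18.0000,10.0000)
o1: d²=5 ≤ ρ²=35; F_rep = 22·(-1,-2)/5² = (-0.8800,-1.7600)
o2: d²=181 > ρ²=35 → inactive
o3: d²=445 > ρ²=35 → inactive
F = F_att + ΣF_rep = (17.1200,8.2400)
Δp = p'−p = (1.7120,0.8240); α = Δx/Fx = (214/125) / (428/25) = 1/10
check: Δy/Fy = (103/125) / (206/25) = 1/10 ✓

α = 1/10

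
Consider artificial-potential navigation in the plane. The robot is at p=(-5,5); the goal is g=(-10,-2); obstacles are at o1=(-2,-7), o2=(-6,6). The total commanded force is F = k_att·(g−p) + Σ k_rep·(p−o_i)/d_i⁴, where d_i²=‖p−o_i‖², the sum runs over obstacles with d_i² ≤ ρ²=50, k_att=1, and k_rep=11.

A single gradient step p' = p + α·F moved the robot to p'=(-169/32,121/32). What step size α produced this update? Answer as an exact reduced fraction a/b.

F_att = 1·(g−p) = 1·(-5,-7) = (-5.0000,-7.0000)
o1: d²=153 > ρ²=50 → inactive
o2: d²=2 ≤ ρ²=50; F_rep = 11·(1,-1)/2² = (2.7500,-2.7500)
F = F_att + ΣF_rep = (-2.2500,-9.7500)
Δp = p'−p = (-0.2812,-1.2188); α = Δx/Fx = (-9/32) / (-9/4) = 1/8
check: Δy/Fy = (-39/32) / (-39/4) = 1/8 ✓

α = 1/8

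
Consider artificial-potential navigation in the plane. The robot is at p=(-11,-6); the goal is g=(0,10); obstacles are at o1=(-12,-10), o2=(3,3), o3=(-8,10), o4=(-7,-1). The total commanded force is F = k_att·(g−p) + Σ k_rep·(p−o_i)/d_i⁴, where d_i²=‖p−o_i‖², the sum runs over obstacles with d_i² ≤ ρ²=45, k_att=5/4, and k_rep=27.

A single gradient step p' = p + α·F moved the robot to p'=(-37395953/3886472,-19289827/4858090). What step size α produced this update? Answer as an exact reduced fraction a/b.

α = 1/10

F_att = 5/4·(g−p) = 5/4·(11,16) = (13.7500,20.0000)
o1: d²=17 ≤ ρ²=45; F_rep = 27·(1,4)/17² = (0.0934,0.3737)
o2: d²=277 > ρ²=45 → inactive
o3: d²=265 > ρ²=45 → inactive
o4: d²=41 ≤ ρ²=45; F_rep = 27·(-4,-5)/41² = (-0.0642,-0.0803)
F = F_att + ΣF_rep = (13.7792,20.2934)
Δp = p'−p = (1.3779,2.0293); α = Δx/Fx = (5355239/3886472) / (26776195/1943236) = 1/10
check: Δy/Fy = (9858713/4858090) / (9858713/485809) = 1/10 ✓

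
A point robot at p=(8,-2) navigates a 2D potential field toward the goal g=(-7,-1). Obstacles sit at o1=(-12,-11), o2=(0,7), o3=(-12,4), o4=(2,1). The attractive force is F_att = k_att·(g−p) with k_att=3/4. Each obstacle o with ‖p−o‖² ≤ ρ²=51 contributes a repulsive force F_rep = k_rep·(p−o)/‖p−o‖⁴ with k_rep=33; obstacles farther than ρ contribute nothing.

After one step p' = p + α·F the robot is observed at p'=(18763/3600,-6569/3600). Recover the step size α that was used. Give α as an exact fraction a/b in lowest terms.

α = 1/4

F_att = 3/4·(g−p) = 3/4·(-15,1) = (-11.2500,0.7500)
o1: d²=481 > ρ²=51 → inactive
o2: d²=145 > ρ²=51 → inactive
o3: d²=436 > ρ²=51 → inactive
o4: d²=45 ≤ ρ²=51; F_rep = 33·(6,-3)/45² = (0.0978,-0.0489)
F = F_att + ΣF_rep = (-11.1522,0.7011)
Δp = p'−p = (-2.7881,0.1753); α = Δx/Fx = (-10037/3600) / (-10037/900) = 1/4
check: Δy/Fy = (631/3600) / (631/900) = 1/4 ✓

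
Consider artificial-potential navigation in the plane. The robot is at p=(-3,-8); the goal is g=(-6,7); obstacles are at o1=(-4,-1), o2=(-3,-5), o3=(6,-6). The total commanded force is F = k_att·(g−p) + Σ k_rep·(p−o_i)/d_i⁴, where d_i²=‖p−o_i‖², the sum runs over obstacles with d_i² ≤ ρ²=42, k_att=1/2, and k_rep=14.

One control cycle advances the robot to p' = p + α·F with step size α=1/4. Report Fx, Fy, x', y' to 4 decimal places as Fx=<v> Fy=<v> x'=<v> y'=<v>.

Fx=-1.5000 Fy=6.9815 x'=-3.3750 y'=-6.2546

F_att = 1/2·(g−p) = 1/2·(-3,15) = (-1.5000,7.5000)
o1: d²=50 > ρ²=42 → inactive
o2: d²=9 ≤ ρ²=42; F_rep = 14·(0,-3)/9² = (0.0000,-0.5185)
o3: d²=85 > ρ²=42 → inactive
F = F_att + ΣF_rep = (-1.5000,6.9815)
p' = p + 1/4·F = (-3.3750,-6.2546)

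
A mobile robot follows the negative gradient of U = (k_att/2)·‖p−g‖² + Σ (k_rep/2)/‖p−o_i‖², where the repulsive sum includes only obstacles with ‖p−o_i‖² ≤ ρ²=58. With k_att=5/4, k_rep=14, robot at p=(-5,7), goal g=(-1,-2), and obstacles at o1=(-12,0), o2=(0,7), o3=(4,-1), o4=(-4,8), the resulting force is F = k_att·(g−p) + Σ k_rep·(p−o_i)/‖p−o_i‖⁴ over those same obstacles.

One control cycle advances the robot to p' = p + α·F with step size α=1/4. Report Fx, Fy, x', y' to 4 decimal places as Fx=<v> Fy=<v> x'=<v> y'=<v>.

F_att = 5/4·(g−p) = 5/4·(4,-9) = (5.0000,-11.2500)
o1: d²=98 > ρ²=58 → inactive
o2: d²=25 ≤ ρ²=58; F_rep = 14·(-5,0)/25² = (-0.1120,0.0000)
o3: d²=145 > ρ²=58 → inactive
o4: d²=2 ≤ ρ²=58; F_rep = 14·(-1,-1)/2² = (-3.5000,-3.5000)
F = F_att + ΣF_rep = (1.3880,-14.7500)
p' = p + 1/4·F = (-4.6530,3.3125)

Fx=1.3880 Fy=-14.7500 x'=-4.6530 y'=3.3125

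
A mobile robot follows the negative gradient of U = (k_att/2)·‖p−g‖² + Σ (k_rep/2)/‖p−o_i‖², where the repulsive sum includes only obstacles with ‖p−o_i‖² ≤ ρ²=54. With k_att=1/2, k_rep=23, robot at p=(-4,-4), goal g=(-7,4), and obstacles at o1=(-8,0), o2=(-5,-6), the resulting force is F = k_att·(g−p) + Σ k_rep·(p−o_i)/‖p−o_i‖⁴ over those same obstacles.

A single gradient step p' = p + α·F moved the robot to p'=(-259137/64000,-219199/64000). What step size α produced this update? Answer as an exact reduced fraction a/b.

F_att = 1/2·(g−p) = 1/2·(-3,8) = (-1.5000,4.0000)
o1: d²=32 ≤ ρ²=54; F_rep = 23·(4,-4)/32² = (0.0898,-0.0898)
o2: d²=5 ≤ ρ²=54; F_rep = 23·(1,2)/5² = (0.9200,1.8400)
F = F_att + ΣF_rep = (-0.4902,5.7502)
Δp = p'−p = (-0.0490,0.5750); α = Δx/Fx = (-3137/64000) / (-3137/6400) = 1/10
check: Δy/Fy = (36801/64000) / (36801/6400) = 1/10 ✓

α = 1/10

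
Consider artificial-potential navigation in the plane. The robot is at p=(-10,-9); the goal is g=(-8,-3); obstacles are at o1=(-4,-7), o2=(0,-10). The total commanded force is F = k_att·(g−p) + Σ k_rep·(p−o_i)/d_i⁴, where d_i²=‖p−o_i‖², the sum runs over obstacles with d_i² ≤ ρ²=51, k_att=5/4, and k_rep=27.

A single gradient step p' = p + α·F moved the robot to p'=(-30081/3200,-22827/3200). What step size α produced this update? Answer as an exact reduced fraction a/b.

F_att = 5/4·(g−p) = 5/4·(2,6) = (2.5000,7.5000)
o1: d²=40 ≤ ρ²=51; F_rep = 27·(-6,-2)/40² = (-0.1013,-0.0338)
o2: d²=101 > ρ²=51 → inactive
F = F_att + ΣF_rep = (2.3988,7.4662)
Δp = p'−p = (0.5997,1.8666); α = Δx/Fx = (1919/3200) / (1919/800) = 1/4
check: Δy/Fy = (5973/3200) / (5973/800) = 1/4 ✓

α = 1/4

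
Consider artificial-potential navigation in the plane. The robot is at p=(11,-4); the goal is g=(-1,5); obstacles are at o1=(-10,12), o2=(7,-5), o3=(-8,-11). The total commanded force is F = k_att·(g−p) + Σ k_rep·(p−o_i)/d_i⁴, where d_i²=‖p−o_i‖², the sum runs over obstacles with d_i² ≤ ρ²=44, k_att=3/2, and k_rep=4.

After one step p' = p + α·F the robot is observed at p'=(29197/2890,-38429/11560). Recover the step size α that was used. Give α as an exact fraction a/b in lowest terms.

F_att = 3/2·(g−p) = 3/2·(-12,9) = (-18.0000,13.5000)
o1: d²=697 > ρ²=44 → inactive
o2: d²=17 ≤ ρ²=44; F_rep = 4·(4,1)/17² = (0.0554,0.0138)
o3: d²=410 > ρ²=44 → inactive
F = F_att + ΣF_rep = (-17.9446,13.5138)
Δp = p'−p = (-0.8972,0.6757); α = Δx/Fx = (-2593/2890) / (-5186/289) = 1/20
check: Δy/Fy = (7811/11560) / (7811/578) = 1/20 ✓

α = 1/20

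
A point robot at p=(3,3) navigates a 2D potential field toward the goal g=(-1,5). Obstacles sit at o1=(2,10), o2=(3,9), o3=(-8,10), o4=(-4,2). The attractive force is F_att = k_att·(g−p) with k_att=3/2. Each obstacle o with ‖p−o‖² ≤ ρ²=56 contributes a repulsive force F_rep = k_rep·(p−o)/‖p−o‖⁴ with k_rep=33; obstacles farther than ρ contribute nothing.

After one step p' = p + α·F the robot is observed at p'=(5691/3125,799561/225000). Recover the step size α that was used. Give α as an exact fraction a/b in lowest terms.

α = 1/5

F_att = 3/2·(g−p) = 3/2·(-4,2) = (-6.0000,3.0000)
o1: d²=50 ≤ ρ²=56; F_rep = 33·(1,-7)/50² = (0.0132,-0.0924)
o2: d²=36 ≤ ρ²=56; F_rep = 33·(0,-6)/36² = (0.0000,-0.1528)
o3: d²=170 > ρ²=56 → inactive
o4: d²=50 ≤ ρ²=56; F_rep = 33·(7,1)/50² = (0.0924,0.0132)
F = F_att + ΣF_rep = (-5.8944,2.7680)
Δp = p'−p = (-1.1789,0.5536); α = Δx/Fx = (-3684/3125) / (-3684/625) = 1/5
check: Δy/Fy = (124561/225000) / (124561/45000) = 1/5 ✓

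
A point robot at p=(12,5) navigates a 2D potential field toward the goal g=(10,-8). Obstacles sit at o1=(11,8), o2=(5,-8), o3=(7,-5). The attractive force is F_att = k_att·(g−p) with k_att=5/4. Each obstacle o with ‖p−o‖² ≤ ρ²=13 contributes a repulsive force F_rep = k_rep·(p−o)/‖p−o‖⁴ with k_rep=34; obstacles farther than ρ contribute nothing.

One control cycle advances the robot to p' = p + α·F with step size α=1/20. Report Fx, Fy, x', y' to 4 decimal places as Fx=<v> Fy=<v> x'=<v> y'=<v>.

F_att = 5/4·(g−p) = 5/4·(-2,-13) = (-2.5000,-16.2500)
o1: d²=10 ≤ ρ²=13; F_rep = 34·(1,-3)/10² = (0.3400,-1.0200)
o2: d²=218 > ρ²=13 → inactive
o3: d²=125 > ρ²=13 → inactive
F = F_att + ΣF_rep = (-2.1600,-17.2700)
p' = p + 1/20·F = (11.8920,4.1365)

Fx=-2.1600 Fy=-17.2700 x'=11.8920 y'=4.1365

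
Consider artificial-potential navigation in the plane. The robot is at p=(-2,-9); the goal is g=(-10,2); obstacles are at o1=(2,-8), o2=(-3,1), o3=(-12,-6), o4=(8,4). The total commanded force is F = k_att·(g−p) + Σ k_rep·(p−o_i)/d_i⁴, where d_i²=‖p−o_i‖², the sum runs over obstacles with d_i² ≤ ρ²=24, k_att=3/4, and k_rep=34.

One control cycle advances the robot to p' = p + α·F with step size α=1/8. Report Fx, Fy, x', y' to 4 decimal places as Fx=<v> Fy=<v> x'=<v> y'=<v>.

F_att = 3/4·(g−p) = 3/4·(-8,11) = (-6.0000,8.2500)
o1: d²=17 ≤ ρ²=24; F_rep = 34·(-4,-1)/17² = (-0.4706,-0.1176)
o2: d²=101 > ρ²=24 → inactive
o3: d²=109 > ρ²=24 → inactive
o4: d²=269 > ρ²=24 → inactive
F = F_att + ΣF_rep = (-6.4706,8.1324)
p' = p + 1/8·F = (-2.8088,-7.9835)

Fx=-6.4706 Fy=8.1324 x'=-2.8088 y'=-7.9835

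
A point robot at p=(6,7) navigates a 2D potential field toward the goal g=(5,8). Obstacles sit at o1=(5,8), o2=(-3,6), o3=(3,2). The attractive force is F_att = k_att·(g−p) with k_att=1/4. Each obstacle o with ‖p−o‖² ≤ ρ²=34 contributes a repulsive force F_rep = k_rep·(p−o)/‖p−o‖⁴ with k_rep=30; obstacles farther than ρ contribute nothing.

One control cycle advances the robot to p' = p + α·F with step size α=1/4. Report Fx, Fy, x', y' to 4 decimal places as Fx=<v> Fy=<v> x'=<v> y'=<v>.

F_att = 1/4·(g−p) = 1/4·(-1,1) = (-0.2500,0.2500)
o1: d²=2 ≤ ρ²=34; F_rep = 30·(1,-1)/2² = (7.5000,-7.5000)
o2: d²=82 > ρ²=34 → inactive
o3: d²=34 ≤ ρ²=34; F_rep = 30·(3,5)/34² = (0.0779,0.1298)
F = F_att + ΣF_rep = (7.3279,-7.1202)
p' = p + 1/4·F = (7.8320,5.2199)

Fx=7.3279 Fy=-7.1202 x'=7.8320 y'=5.2199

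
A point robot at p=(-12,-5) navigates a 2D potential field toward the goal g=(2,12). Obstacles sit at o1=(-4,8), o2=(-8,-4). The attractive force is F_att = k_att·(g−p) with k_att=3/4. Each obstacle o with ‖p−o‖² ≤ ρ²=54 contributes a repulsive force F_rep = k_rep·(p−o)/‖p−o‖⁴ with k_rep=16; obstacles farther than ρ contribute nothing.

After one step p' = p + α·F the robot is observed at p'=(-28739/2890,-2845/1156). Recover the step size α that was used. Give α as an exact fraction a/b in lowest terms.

F_att = 3/4·(g−p) = 3/4·(14,17) = (10.5000,12.7500)
o1: d²=233 > ρ²=54 → inactive
o2: d²=17 ≤ ρ²=54; F_rep = 16·(-4,-1)/17² = (-0.2215,-0.0554)
F = F_att + ΣF_rep = (10.2785,12.6946)
Δp = p'−p = (2.0557,2.5389); α = Δx/Fx = (5941/2890) / (5941/578) = 1/5
check: Δy/Fy = (2935/1156) / (14675/1156) = 1/5 ✓

α = 1/5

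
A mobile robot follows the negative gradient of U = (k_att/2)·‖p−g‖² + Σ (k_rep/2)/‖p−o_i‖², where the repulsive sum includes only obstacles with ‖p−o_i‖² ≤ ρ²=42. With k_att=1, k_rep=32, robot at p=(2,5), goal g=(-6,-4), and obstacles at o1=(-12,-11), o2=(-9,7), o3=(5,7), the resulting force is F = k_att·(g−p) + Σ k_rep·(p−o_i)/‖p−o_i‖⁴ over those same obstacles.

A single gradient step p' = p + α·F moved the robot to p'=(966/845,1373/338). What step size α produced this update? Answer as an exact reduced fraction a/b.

F_att = 1·(g−p) = 1·(-8,-9) = (-8.0000,-9.0000)
o1: d²=452 > ρ²=42 → inactive
o2: d²=125 > ρ²=42 → inactive
o3: d²=13 ≤ ρ²=42; F_rep = 32·(-3,-2)/13² = (-0.5680,-0.3787)
F = F_att + ΣF_rep = (-8.5680,-9.3787)
Δp = p'−p = (-0.8568,-0.9379); α = Δx/Fx = (-724/845) / (-1448/169) = 1/10
check: Δy/Fy = (-317/338) / (-1585/169) = 1/10 ✓

α = 1/10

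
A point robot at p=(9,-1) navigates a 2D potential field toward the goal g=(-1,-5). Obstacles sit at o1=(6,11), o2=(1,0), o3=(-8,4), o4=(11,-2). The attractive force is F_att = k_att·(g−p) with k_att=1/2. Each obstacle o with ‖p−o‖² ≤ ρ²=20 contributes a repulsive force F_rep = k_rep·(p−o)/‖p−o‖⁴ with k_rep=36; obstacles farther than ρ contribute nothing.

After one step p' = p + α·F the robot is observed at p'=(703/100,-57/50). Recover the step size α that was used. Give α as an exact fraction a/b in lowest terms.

α = 1/4

F_att = 1/2·(g−p) = 1/2·(-10,-4) = (-5.0000,-2.0000)
o1: d²=153 > ρ²=20 → inactive
o2: d²=65 > ρ²=20 → inactive
o3: d²=314 > ρ²=20 → inactive
o4: d²=5 ≤ ρ²=20; F_rep = 36·(-2,1)/5² = (-2.8800,1.4400)
F = F_att + ΣF_rep = (-7.8800,-0.5600)
Δp = p'−p = (-1.9700,-0.1400); α = Δx/Fx = (-197/100) / (-197/25) = 1/4
check: Δy/Fy = (-7/50) / (-14/25) = 1/4 ✓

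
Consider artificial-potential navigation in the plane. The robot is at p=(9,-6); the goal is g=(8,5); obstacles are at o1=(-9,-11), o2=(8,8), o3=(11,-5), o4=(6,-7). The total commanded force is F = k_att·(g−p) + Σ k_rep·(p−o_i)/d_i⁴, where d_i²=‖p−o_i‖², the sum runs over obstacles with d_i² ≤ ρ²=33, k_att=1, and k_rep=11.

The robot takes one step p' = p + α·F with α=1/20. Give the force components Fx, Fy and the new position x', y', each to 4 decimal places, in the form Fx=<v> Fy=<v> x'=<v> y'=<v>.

F_att = 1·(g−p) = 1·(-1,11) = (-1.0000,11.0000)
o1: d²=349 > ρ²=33 → inactive
o2: d²=197 > ρ²=33 → inactive
o3: d²=5 ≤ ρ²=33; F_rep = 11·(-2,-1)/5² = (-0.8800,-0.4400)
o4: d²=10 ≤ ρ²=33; F_rep = 11·(3,1)/10² = (0.3300,0.1100)
F = F_att + ΣF_rep = (-1.5500,10.6700)
p' = p + 1/20·F = (8.9225,-5.4665)

Fx=-1.5500 Fy=10.6700 x'=8.9225 y'=-5.4665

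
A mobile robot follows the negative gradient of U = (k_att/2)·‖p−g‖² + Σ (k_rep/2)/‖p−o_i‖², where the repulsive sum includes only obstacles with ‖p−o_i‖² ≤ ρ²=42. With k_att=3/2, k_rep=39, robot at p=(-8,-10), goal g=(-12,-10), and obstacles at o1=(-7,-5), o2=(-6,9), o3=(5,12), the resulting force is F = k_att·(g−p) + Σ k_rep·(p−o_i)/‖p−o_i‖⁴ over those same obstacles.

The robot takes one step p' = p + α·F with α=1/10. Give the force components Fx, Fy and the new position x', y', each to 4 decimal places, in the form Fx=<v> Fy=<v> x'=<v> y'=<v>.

F_att = 3/2·(g−p) = 3/2·(-4,0) = (-6.0000,0.0000)
o1: d²=26 ≤ ρ²=42; F_rep = 39·(-1,-5)/26² = (-0.0577,-0.2885)
o2: d²=365 > ρ²=42 → inactive
o3: d²=653 > ρ²=42 → inactive
F = F_att + ΣF_rep = (-6.0577,-0.2885)
p' = p + 1/10·F = (-8.6058,-10.0288)

Fx=-6.0577 Fy=-0.2885 x'=-8.6058 y'=-10.0288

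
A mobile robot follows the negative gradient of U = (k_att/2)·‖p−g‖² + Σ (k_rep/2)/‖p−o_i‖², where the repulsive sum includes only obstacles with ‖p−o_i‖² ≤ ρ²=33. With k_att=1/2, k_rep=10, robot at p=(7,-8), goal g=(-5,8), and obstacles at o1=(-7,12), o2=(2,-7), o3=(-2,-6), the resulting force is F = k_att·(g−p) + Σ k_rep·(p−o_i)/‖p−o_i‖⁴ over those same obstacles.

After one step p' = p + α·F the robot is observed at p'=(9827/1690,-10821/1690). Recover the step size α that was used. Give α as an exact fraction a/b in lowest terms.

F_att = 1/2·(g−p) = 1/2·(-12,16) = (-6.0000,8.0000)
o1: d²=596 > ρ²=33 → inactive
o2: d²=26 ≤ ρ²=33; F_rep = 10·(5,-1)/26² = (0.0740,-0.0148)
o3: d²=85 > ρ²=33 → inactive
F = F_att + ΣF_rep = (-5.9260,7.9852)
Δp = p'−p = (-1.1852,1.5970); α = Δx/Fx = (-2003/1690) / (-2003/338) = 1/5
check: Δy/Fy = (2699/1690) / (2699/338) = 1/5 ✓

α = 1/5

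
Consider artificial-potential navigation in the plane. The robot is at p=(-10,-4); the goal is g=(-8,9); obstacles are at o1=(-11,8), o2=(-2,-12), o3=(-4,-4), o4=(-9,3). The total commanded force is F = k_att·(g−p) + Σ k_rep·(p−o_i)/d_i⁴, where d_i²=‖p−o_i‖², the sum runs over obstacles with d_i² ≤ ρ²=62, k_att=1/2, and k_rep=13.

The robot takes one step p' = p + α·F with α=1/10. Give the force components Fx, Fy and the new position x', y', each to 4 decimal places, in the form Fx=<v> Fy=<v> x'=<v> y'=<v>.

Fx=0.9346 Fy=6.4636 x'=-9.9065 y'=-3.3536

F_att = 1/2·(g−p) = 1/2·(2,13) = (1.0000,6.5000)
o1: d²=145 > ρ²=62 → inactive
o2: d²=128 > ρ²=62 → inactive
o3: d²=36 ≤ ρ²=62; F_rep = 13·(-6,0)/36² = (-0.0602,0.0000)
o4: d²=50 ≤ ρ²=62; F_rep = 13·(-1,-7)/50² = (-0.0052,-0.0364)
F = F_att + ΣF_rep = (0.9346,6.4636)
p' = p + 1/10·F = (-9.9065,-3.3536)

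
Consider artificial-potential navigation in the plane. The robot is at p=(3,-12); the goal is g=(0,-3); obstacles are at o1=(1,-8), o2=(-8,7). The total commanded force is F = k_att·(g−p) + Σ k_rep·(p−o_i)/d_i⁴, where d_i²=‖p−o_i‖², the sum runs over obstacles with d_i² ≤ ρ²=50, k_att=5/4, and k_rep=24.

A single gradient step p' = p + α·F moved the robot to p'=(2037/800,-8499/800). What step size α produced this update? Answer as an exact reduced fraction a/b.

F_att = 5/4·(g−p) = 5/4·(-3,9) = (-3.7500,11.2500)
o1: d²=20 ≤ ρ²=50; F_rep = 24·(2,-4)/20² = (0.1200,-0.2400)
o2: d²=482 > ρ²=50 → inactive
F = F_att + ΣF_rep = (-3.6300,11.0100)
Δp = p'−p = (-0.4537,1.3762); α = Δx/Fx = (-363/800) / (-363/100) = 1/8
check: Δy/Fy = (1101/800) / (1101/100) = 1/8 ✓

α = 1/8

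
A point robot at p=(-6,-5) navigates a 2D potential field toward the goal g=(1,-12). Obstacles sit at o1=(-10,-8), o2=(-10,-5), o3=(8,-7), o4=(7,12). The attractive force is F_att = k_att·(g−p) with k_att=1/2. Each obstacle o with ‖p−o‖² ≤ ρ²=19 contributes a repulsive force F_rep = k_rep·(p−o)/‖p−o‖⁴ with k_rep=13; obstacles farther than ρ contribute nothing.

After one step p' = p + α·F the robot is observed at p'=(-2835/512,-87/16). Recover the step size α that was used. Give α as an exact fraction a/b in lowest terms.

α = 1/8

F_att = 1/2·(g−p) = 1/2·(7,-7) = (3.5000,-3.5000)
o1: d²=25 > ρ²=19 → inactive
o2: d²=16 ≤ ρ²=19; F_rep = 13·(4,0)/16² = (0.2031,0.0000)
o3: d²=200 > ρ²=19 → inactive
o4: d²=458 > ρ²=19 → inactive
F = F_att + ΣF_rep = (3.7031,-3.5000)
Δp = p'−p = (0.4629,-0.4375); α = Δx/Fx = (237/512) / (237/64) = 1/8
check: Δy/Fy = (-7/16) / (-7/2) = 1/8 ✓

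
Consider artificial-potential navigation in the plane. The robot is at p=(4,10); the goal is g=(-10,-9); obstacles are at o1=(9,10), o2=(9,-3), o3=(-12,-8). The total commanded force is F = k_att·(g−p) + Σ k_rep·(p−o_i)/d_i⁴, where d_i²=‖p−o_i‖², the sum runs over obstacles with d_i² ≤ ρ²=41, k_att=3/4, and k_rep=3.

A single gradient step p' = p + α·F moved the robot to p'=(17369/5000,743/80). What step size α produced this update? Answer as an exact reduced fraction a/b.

α = 1/20

F_att = 3/4·(g−p) = 3/4·(-14,-19) = (-10.5000,-14.2500)
o1: d²=25 ≤ ρ²=41; F_rep = 3·(-5,0)/25² = (-0.0240,0.0000)
o2: d²=194 > ρ²=41 → inactive
o3: d²=580 > ρ²=41 → inactive
F = F_att + ΣF_rep = (-10.5240,-14.2500)
Δp = p'−p = (-0.5262,-0.7125); α = Δx/Fx = (-2631/5000) / (-2631/250) = 1/20
check: Δy/Fy = (-57/80) / (-57/4) = 1/20 ✓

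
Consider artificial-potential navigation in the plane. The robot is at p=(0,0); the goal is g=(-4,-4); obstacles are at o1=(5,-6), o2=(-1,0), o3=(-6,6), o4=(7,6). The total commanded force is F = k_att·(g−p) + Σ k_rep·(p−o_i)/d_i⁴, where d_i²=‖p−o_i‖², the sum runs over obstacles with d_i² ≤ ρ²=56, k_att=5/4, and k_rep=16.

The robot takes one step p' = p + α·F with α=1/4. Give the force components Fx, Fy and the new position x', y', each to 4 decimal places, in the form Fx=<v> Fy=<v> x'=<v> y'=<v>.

Fx=11.0000 Fy=-5.0000 x'=2.7500 y'=-1.2500

F_att = 5/4·(g−p) = 5/4·(-4,-4) = (-5.0000,-5.0000)
o1: d²=61 > ρ²=56 → inactive
o2: d²=1 ≤ ρ²=56; F_rep = 16·(1,0)/1² = (16.0000,0.0000)
o3: d²=72 > ρ²=56 → inactive
o4: d²=85 > ρ²=56 → inactive
F = F_att + ΣF_rep = (11.0000,-5.0000)
p' = p + 1/4·F = (2.7500,-1.2500)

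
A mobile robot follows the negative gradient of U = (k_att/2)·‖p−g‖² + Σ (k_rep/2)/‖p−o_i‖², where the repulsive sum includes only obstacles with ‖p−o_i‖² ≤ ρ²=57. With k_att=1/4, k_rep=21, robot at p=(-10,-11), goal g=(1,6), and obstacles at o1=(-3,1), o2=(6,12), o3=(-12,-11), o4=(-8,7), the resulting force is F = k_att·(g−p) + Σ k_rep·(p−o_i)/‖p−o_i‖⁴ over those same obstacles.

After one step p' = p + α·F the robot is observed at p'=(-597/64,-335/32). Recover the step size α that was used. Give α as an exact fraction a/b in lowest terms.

F_att = 1/4·(g−p) = 1/4·(11,17) = (2.7500,4.2500)
o1: d²=193 > ρ²=57 → inactive
o2: d²=785 > ρ²=57 → inactive
o3: d²=4 ≤ ρ²=57; F_rep = 21·(2,0)/4² = (2.6250,0.0000)
o4: d²=328 > ρ²=57 → inactive
F = F_att + ΣF_rep = (5.3750,4.2500)
Δp = p'−p = (0.6719,0.5312); α = Δx/Fx = (43/64) / (43/8) = 1/8
check: Δy/Fy = (17/32) / (17/4) = 1/8 ✓

α = 1/8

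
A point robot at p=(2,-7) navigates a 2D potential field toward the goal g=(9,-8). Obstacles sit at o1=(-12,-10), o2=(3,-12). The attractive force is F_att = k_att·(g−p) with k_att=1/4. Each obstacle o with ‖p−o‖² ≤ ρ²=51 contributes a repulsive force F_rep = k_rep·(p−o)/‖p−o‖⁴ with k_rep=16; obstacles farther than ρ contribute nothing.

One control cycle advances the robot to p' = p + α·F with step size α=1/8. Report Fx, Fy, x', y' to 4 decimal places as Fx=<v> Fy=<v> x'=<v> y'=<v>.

F_att = 1/4·(g−p) = 1/4·(7,-1) = (1.7500,-0.2500)
o1: d²=205 > ρ²=51 → inactive
o2: d²=26 ≤ ρ²=51; F_rep = 16·(-1,5)/26² = (-0.0237,0.1183)
F = F_att + ΣF_rep = (1.7263,-0.1317)
p' = p + 1/8·F = (2.2158,-7.0165)

Fx=1.7263 Fy=-0.1317 x'=2.2158 y'=-7.0165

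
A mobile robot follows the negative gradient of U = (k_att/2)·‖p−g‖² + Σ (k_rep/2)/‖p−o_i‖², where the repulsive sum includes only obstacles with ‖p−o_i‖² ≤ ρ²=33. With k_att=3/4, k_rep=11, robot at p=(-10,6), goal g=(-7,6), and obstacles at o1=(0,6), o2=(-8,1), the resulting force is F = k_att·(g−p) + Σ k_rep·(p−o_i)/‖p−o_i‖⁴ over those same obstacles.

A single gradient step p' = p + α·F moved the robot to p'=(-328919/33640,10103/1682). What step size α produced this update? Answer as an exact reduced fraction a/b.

α = 1/10

F_att = 3/4·(g−p) = 3/4·(3,0) = (2.2500,0.0000)
o1: d²=100 > ρ²=33 → inactive
o2: d²=29 ≤ ρ²=33; F_rep = 11·(-2,5)/29² = (-0.0262,0.0654)
F = F_att + ΣF_rep = (2.2238,0.0654)
Δp = p'−p = (0.2224,0.0065); α = Δx/Fx = (7481/33640) / (7481/3364) = 1/10
check: Δy/Fy = (11/1682) / (55/841) = 1/10 ✓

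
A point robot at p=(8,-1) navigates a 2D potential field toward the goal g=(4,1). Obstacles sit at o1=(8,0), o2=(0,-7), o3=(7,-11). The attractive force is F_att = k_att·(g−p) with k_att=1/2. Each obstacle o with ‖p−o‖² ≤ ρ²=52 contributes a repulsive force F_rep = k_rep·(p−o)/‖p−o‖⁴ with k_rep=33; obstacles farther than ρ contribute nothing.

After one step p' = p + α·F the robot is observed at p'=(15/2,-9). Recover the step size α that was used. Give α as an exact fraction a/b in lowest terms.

F_att = 1/2·(g−p) = 1/2·(-4,2) = (-2.0000,1.0000)
o1: d²=1 ≤ ρ²=52; F_rep = 33·(0,-1)/1² = (0.0000,-33.0000)
o2: d²=100 > ρ²=52 → inactive
o3: d²=101 > ρ²=52 → inactive
F = F_att + ΣF_rep = (-2.0000,-32.0000)
Δp = p'−p = (-0.5000,-8.0000); α = Δx/Fx = (-1/2) / (-2) = 1/4
check: Δy/Fy = (-8) / (-32) = 1/4 ✓

α = 1/4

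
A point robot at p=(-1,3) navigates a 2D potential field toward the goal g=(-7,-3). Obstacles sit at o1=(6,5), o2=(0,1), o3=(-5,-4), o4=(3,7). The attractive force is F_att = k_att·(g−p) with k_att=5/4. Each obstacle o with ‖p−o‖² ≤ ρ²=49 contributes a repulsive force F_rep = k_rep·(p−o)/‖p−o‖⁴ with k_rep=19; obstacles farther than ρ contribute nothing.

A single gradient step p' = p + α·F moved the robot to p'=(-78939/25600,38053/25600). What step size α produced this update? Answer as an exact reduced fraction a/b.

α = 1/4

F_att = 5/4·(g−p) = 5/4·(-6,-6) = (-7.5000,-7.5000)
o1: d²=53 > ρ²=49 → inactive
o2: d²=5 ≤ ρ²=49; F_rep = 19·(-1,2)/5² = (-0.7600,1.5200)
o3: d²=65 > ρ²=49 → inactive
o4: d²=32 ≤ ρ²=49; F_rep = 19·(-4,-4)/32² = (-0.0742,-0.0742)
F = F_att + ΣF_rep = (-8.3342,-6.0542)
Δp = p'−p = (-2.0836,-1.5136); α = Δx/Fx = (-53339/25600) / (-53339/6400) = 1/4
check: Δy/Fy = (-38747/25600) / (-38747/6400) = 1/4 ✓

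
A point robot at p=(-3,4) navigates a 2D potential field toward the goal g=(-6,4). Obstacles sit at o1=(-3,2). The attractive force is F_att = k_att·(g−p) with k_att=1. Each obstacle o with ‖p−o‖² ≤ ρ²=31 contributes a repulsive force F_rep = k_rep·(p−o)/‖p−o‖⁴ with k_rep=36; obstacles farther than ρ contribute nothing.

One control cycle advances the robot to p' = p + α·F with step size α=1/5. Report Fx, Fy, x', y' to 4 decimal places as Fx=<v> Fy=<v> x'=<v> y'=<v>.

F_att = 1·(g−p) = 1·(-3,0) = (-3.0000,0.0000)
o1: d²=4 ≤ ρ²=31; F_rep = 36·(0,2)/4² = (0.0000,4.5000)
F = F_att + ΣF_rep = (-3.0000,4.5000)
p' = p + 1/5·F = (-3.6000,4.9000)

Fx=-3.0000 Fy=4.5000 x'=-3.6000 y'=4.9000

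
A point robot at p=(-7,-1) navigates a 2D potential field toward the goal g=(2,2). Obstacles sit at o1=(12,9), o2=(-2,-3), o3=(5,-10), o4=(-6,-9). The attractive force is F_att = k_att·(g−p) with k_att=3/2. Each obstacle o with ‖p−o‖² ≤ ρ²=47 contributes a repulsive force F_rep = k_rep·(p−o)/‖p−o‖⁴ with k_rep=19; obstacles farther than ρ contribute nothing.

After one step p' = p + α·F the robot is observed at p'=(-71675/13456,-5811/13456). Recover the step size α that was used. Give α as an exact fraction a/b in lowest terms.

F_att = 3/2·(g−p) = 3/2·(9,3) = (13.5000,4.5000)
o1: d²=461 > ρ²=47 → inactive
o2: d²=29 ≤ ρ²=47; F_rep = 19·(-5,2)/29² = (-0.1130,0.0452)
o3: d²=225 > ρ²=47 → inactive
o4: d²=65 > ρ²=47 → inactive
F = F_att + ΣF_rep = (13.3870,4.5452)
Δp = p'−p = (1.6734,0.5681); α = Δx/Fx = (22517/13456) / (22517/1682) = 1/8
check: Δy/Fy = (7645/13456) / (7645/1682) = 1/8 ✓

α = 1/8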